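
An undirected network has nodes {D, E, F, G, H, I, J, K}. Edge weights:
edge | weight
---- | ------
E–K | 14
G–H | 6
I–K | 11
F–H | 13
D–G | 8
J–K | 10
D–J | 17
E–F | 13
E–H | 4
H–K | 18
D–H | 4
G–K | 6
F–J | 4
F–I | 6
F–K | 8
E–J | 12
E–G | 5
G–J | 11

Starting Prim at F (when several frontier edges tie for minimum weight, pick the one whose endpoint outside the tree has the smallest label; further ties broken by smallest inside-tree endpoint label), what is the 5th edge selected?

E-G

Prim, starting at F.
Step 1: cheapest edge leaving the tree is F–J (4); add J.
Step 2: cheapest edge leaving the tree is F–I (6); add I.
Step 3: cheapest edge leaving the tree is F–K (8); add K.
Step 4: cheapest edge leaving the tree is G–K (6); add G.
Step 5: cheapest edge leaving the tree is E–G (5); add E.
Step 6: cheapest edge leaving the tree is E–H (4); add H.
Step 7: cheapest edge leaving the tree is D–H (4); add D.
The 5th edge added is E–G.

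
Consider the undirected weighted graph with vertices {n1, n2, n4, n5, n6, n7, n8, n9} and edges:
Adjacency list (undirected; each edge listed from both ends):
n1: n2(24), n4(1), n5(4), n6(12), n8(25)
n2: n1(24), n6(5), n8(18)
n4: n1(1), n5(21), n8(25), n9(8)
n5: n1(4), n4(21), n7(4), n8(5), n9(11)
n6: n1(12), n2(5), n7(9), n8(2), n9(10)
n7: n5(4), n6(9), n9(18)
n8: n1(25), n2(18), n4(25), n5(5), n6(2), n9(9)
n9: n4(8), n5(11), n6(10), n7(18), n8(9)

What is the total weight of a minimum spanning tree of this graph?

Prim, starting at n9.
Step 1: cheapest edge leaving the tree is n4—n9 (8); add n4.
Step 2: cheapest edge leaving the tree is n1—n4 (1); add n1.
Step 3: cheapest edge leaving the tree is n1—n5 (4); add n5.
Step 4: cheapest edge leaving the tree is n5—n7 (4); add n7.
Step 5: cheapest edge leaving the tree is n5—n8 (5); add n8.
Step 6: cheapest edge leaving the tree is n6—n8 (2); add n6.
Step 7: cheapest edge leaving the tree is n2—n6 (5); add n2.
MST edges: n4—n9, n1—n4, n1—n5, n5—n7, n5—n8, n6—n8, n2—n6; total weight 8+1+4+4+5+2+5 = 29.

29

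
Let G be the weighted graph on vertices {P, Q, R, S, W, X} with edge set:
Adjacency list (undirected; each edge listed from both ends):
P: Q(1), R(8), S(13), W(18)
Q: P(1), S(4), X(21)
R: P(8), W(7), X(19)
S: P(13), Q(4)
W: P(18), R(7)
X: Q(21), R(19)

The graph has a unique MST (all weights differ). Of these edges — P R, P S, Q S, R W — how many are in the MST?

3

Sort edges by weight, then run Kruskal:
P Q (1): add. Components now {P,Q} {R} {W} {X} {S}
Q S (4): add. Components now {P,Q,S} {R} {W} {X}
R W (7): add. Components now {P,Q,S} {R,W} {X}
P R (8): add. Components now {P,Q,R,S,W} {X}
P S (13): skip — P and S already connected.
P W (18): skip — P and W already connected.
R X (19): add. Components now {P,Q,R,S,W,X}
MST edge set: {P Q, Q S, R W, P R, R X}.
Of the listed edges, {P R, Q S, R W} are in the MST → 3.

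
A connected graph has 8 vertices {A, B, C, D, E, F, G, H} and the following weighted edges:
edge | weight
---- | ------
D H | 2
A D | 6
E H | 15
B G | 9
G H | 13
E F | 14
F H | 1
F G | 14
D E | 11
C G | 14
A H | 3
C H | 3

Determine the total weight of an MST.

42

Kruskal's algorithm — process edges by increasing weight (ties by edge label):
F H (1): add — endpoints in different components.
D H (2): add — endpoints in different components.
A H (3): add — endpoints in different components.
C H (3): add — endpoints in different components.
A D (6): skip — A and D already connected.
B G (9): add — endpoints in different components.
D E (11): add — endpoints in different components.
G H (13): add — endpoints in different components.
MST edges: F H, D H, A H, C H, B G, D E, G H; total weight 1+2+3+3+9+11+13 = 42.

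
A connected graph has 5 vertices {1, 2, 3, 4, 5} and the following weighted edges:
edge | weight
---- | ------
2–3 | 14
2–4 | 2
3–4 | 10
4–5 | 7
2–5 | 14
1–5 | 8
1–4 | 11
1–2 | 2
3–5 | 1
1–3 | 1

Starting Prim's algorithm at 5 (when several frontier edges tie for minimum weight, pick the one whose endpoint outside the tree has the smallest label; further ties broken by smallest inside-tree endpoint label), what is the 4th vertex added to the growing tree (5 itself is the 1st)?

Grow the tree from 5 using Prim:
Step 1: frontier [3–5 1, 4–5 7, 1–5 8, 2–5 14] → take 3–5 (1); add 3.
Step 2: frontier [1–3 1, 3–4 10, 2–3 14, 4–5 7, 1–5 8, 2–5 14] → take 1–3 (1); add 1.
Step 3: frontier [1–2 2, 1–4 11, 3–4 10, 2–3 14, 4–5 7, 2–5 14] → take 1–2 (2); add 2.
Step 4: frontier [1–4 11, 2–4 2, 3–4 10, 4–5 7] → take 2–4 (2); add 4.
Vertex order: 5, 3, 1, 2, 4. The 4th vertex is 2.

2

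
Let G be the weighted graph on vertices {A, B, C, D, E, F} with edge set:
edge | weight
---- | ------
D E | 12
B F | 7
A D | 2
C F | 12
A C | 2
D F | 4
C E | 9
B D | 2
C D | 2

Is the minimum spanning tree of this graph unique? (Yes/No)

No

Sort edges by weight, then run Kruskal:
A C (2): add — endpoints in different components.
A D (2): add — endpoints in different components.
B D (2): add — endpoints in different components.
C D (2): skip — C and D already connected.
D F (4): add — endpoints in different components.
B F (7): skip — B and F already connected.
C E (9): add — endpoints in different components.
Non-tree edge C D has weight 2, equal to the heaviest edge on its tree cycle — swapping gives another MST of the same weight. Not unique.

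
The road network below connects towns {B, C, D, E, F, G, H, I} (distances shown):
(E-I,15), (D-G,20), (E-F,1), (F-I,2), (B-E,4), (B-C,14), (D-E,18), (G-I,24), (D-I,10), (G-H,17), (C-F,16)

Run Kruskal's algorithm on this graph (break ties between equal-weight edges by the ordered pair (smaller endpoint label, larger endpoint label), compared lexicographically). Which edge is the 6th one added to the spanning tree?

G-H

Kruskal's algorithm — process edges by increasing weight (ties by edge label):
E-F (1): add — endpoints in different components.
F-I (2): add — endpoints in different components.
B-E (4): add — endpoints in different components.
D-I (10): add — endpoints in different components.
B-C (14): add — endpoints in different components.
E-I (15): skip — E and I already connected.
C-F (16): skip — C and F already connected.
G-H (17): add — endpoints in different components.
D-E (18): skip — D and E already connected.
D-G (20): add — endpoints in different components.
The 6th edge added is G-H.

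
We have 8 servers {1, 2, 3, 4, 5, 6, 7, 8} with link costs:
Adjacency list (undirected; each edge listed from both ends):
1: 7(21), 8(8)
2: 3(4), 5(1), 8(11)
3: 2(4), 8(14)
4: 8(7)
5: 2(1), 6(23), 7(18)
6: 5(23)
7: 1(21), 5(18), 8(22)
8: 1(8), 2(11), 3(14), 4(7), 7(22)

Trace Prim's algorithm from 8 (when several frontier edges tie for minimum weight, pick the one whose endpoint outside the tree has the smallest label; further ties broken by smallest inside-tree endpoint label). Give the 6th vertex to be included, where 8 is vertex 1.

3

Grow the tree from 8 using Prim:
Step 1: cheapest edge leaving the tree is 4–8 (7); add 4.
Step 2: cheapest edge leaving the tree is 1–8 (8); add 1.
Step 3: cheapest edge leaving the tree is 2–8 (11); add 2.
Step 4: cheapest edge leaving the tree is 2–5 (1); add 5.
Step 5: cheapest edge leaving the tree is 2–3 (4); add 3.
Step 6: cheapest edge leaving the tree is 5–7 (18); add 7.
Step 7: cheapest edge leaving the tree is 5–6 (23); add 6.
Vertex order: 8, 4, 1, 2, 5, 3, 7, 6. The 6th vertex is 3.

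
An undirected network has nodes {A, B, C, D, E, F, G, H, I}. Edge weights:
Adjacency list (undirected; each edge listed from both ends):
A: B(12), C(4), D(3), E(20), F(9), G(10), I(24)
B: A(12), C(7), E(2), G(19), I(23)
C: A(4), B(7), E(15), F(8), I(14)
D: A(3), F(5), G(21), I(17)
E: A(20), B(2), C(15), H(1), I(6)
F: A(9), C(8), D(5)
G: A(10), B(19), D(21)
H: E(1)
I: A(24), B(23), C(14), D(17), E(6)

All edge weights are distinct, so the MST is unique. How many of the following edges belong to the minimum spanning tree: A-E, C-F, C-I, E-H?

Kruskal: consider edges lightest-first.
E-H (1): add — endpoints in different components.
B-E (2): add — endpoints in different components.
A-D (3): add — endpoints in different components.
A-C (4): add — endpoints in different components.
D-F (5): add — endpoints in different components.
E-I (6): add — endpoints in different components.
B-C (7): add — endpoints in different components.
C-F (8): skip — C and F already connected.
A-F (9): skip — A and F already connected.
A-G (10): add — endpoints in different components.
MST edge set: {E-H, B-E, A-D, A-C, D-F, E-I, B-C, A-G}.
Of the listed edges, {E-H} are in the MST → 1.

1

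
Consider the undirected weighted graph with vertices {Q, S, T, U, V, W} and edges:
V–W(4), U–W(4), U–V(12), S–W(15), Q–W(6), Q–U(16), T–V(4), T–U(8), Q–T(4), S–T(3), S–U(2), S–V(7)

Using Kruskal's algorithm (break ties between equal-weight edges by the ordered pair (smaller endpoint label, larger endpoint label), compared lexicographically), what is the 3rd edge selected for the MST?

Q-T

Sort edges by weight, then run Kruskal:
S–U (2): add. Components now {W} {S,U} {T} {Q} {V}
S–T (3): add. Components now {W} {S,T,U} {Q} {V}
Q–T (4): add. Components now {W} {Q,S,T,U} {V}
T–V (4): add. Components now {W} {Q,S,T,U,V}
U–W (4): add. Components now {Q,S,T,U,V,W}
The 3rd edge added is Q–T.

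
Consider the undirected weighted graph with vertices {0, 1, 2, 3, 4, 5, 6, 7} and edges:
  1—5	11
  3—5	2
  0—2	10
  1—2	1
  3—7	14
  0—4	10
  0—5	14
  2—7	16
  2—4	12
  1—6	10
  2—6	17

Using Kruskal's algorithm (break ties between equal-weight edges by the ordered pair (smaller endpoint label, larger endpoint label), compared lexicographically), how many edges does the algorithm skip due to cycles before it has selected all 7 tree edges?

2

Kruskal's algorithm — process edges by increasing weight (ties by edge label):
1—2 (1): add — endpoints in different components.
3—5 (2): add — endpoints in different components.
0—2 (10): add — endpoints in different components.
0—4 (10): add — endpoints in different components.
1—6 (10): add — endpoints in different components.
1—5 (11): add — endpoints in different components.
2—4 (12): skip — 2 and 4 already connected.
0—5 (14): skip — 0 and 5 already connected.
3—7 (14): add — endpoints in different components.
Edges rejected before the tree was complete: 2.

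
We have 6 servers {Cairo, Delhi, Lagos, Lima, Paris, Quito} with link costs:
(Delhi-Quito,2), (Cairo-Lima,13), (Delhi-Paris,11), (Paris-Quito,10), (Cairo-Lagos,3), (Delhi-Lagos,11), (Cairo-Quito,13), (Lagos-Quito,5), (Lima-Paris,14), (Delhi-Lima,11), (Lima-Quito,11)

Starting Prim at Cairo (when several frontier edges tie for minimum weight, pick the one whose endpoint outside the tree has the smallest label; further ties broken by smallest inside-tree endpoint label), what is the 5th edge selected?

Delhi-Lima

Prim, starting at Cairo.
Step 1: frontier [Cairo-Lagos 3, Cairo-Lima 13, Cairo-Quito 13] → take Cairo-Lagos (3); add Lagos.
Step 2: frontier [Cairo-Lima 13, Cairo-Quito 13, Lagos-Quito 5, Delhi-Lagos 11] → take Lagos-Quito (5); add Quito.
Step 3: frontier [Cairo-Lima 13, Delhi-Lagos 11, Delhi-Quito 2, Paris-Quito 10, Lima-Quito 11] → take Delhi-Quito (2); add Delhi.
Step 4: frontier [Cairo-Lima 13, Delhi-Lima 11, Delhi-Paris 11, Paris-Quito 10, Lima-Quito 11] → take Paris-Quito (10); add Paris.
Step 5: frontier [Cairo-Lima 13, Delhi-Lima 11, Lima-Paris 14, Lima-Quito 11] → take Delhi-Lima (11); add Lima.
The 5th edge added is Delhi-Lima.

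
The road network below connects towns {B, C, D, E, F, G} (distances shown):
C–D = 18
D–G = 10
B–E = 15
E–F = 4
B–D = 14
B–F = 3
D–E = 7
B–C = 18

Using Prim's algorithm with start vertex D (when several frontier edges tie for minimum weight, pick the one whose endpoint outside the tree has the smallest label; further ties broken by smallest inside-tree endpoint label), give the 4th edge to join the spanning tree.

D-G

Prim's algorithm from D:
Step 1: frontier [D–E 7, D–G 10, B–D 14, C–D 18] → take D–E (7); add E.
Step 2: frontier [D–G 10, B–D 14, C–D 18, E–F 4, B–E 15] → take E–F (4); add F.
Step 3: frontier [D–G 10, B–D 14, C–D 18, B–E 15, B–F 3] → take B–F (3); add B.
Step 4: frontier [B–C 18, D–G 10, C–D 18] → take D–G (10); add G.
Step 5: frontier [B–C 18, C–D 18] → take B–C (18); add C.
The 4th edge added is D–G.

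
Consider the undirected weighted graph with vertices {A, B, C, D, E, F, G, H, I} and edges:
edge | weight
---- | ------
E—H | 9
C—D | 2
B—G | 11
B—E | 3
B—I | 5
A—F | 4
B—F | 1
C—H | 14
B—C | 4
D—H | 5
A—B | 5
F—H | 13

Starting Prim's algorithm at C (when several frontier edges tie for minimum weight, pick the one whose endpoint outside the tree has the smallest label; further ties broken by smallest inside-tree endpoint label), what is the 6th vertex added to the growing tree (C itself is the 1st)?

Grow the tree from C using Prim:
Step 1: cheapest edge leaving the tree is C—D (2); add D.
Step 2: cheapest edge leaving the tree is B—C (4); add B.
Step 3: cheapest edge leaving the tree is B—F (1); add F.
Step 4: cheapest edge leaving the tree is B—E (3); add E.
Step 5: cheapest edge leaving the tree is A—F (4); add A.
Step 6: cheapest edge leaving the tree is D—H (5); add H.
Step 7: cheapest edge leaving the tree is B—I (5); add I.
Step 8: cheapest edge leaving the tree is B—G (11); add G.
Vertex order: C, D, B, F, E, A, H, I, G. The 6th vertex is A.

A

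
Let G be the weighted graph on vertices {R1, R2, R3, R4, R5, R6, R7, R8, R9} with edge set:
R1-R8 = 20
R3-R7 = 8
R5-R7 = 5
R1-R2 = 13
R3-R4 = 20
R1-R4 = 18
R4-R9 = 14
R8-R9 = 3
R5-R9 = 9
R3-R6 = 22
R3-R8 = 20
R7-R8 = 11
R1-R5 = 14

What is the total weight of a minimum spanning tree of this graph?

88

Grow the tree from R5 using Prim:
Step 1: cheapest edge leaving the tree is R5-R7 (5); add R7.
Step 2: cheapest edge leaving the tree is R3-R7 (8); add R3.
Step 3: cheapest edge leaving the tree is R5-R9 (9); add R9.
Step 4: cheapest edge leaving the tree is R8-R9 (3); add R8.
Step 5: cheapest edge leaving the tree is R1-R5 (14); add R1.
Step 6: cheapest edge leaving the tree is R1-R2 (13); add R2.
Step 7: cheapest edge leaving the tree is R4-R9 (14); add R4.
Step 8: cheapest edge leaving the tree is R3-R6 (22); add R6.
MST edges: R5-R7, R3-R7, R5-R9, R8-R9, R1-R5, R1-R2, R4-R9, R3-R6; total weight 5+8+9+3+14+13+14+22 = 88.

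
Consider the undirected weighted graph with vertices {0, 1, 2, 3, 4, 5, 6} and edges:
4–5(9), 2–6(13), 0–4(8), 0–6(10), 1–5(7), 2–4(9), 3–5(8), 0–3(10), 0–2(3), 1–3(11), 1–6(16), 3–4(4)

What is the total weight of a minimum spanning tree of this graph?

Prim's algorithm from 4:
Step 1: frontier [3–4 4, 0–4 8, 2–4 9, 4–5 9] → take 3–4 (4); add 3.
Step 2: frontier [3–5 8, 0–3 10, 1–3 11, 0–4 8, 2–4 9, 4–5 9] → take 0–4 (8); add 0.
Step 3: frontier [0–2 3, 0–6 10, 3–5 8, 1–3 11, 2–4 9, 4–5 9] → take 0–2 (3); add 2.
Step 4: frontier [0–6 10, 2–6 13, 3–5 8, 1–3 11, 4–5 9] → take 3–5 (8); add 5.
Step 5: frontier [0–6 10, 2–6 13, 1–3 11, 1–5 7] → take 1–5 (7); add 1.
Step 6: frontier [0–6 10, 1–6 16, 2–6 13] → take 0–6 (10); add 6.
MST edges: 3–4, 0–4, 0–2, 3–5, 1–5, 0–6; total weight 4+8+3+8+7+10 = 40.

40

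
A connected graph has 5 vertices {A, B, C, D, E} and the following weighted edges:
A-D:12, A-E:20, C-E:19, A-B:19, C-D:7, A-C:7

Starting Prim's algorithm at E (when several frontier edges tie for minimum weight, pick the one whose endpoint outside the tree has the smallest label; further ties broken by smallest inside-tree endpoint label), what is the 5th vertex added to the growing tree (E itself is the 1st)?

Prim's algorithm from E:
Step 1: cheapest edge leaving the tree is C-E (19); add C.
Step 2: cheapest edge leaving the tree is A-C (7); add A.
Step 3: cheapest edge leaving the tree is C-D (7); add D.
Step 4: cheapest edge leaving the tree is A-B (19); add B.
Vertex order: E, C, A, D, B. The 5th vertex is B.

B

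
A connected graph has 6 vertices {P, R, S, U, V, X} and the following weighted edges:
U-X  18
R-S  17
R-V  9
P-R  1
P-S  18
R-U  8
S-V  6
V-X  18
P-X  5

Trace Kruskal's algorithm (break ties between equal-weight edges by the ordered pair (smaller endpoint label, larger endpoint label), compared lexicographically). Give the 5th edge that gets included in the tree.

R-V

Kruskal: consider edges lightest-first.
P-R (1): add. Components now {P,R} {S} {U} {X} {V}
P-X (5): add. Components now {P,R,X} {S} {U} {V}
S-V (6): add. Components now {P,R,X} {S,V} {U}
R-U (8): add. Components now {P,R,U,X} {S,V}
R-V (9): add. Components now {P,R,S,U,V,X}
The 5th edge added is R-V.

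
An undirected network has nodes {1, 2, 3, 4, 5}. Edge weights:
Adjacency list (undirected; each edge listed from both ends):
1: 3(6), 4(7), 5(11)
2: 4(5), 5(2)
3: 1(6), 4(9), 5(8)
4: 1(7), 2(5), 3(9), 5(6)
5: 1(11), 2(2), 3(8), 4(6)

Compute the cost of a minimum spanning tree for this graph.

20

Grow the tree from 4 using Prim:
Step 1: cheapest edge leaving the tree is 2—4 (5); add 2.
Step 2: cheapest edge leaving the tree is 2—5 (2); add 5.
Step 3: cheapest edge leaving the tree is 1—4 (7); add 1.
Step 4: cheapest edge leaving the tree is 1—3 (6); add 3.
MST edges: 2—4, 2—5, 1—4, 1—3; total weight 5+2+7+6 = 20.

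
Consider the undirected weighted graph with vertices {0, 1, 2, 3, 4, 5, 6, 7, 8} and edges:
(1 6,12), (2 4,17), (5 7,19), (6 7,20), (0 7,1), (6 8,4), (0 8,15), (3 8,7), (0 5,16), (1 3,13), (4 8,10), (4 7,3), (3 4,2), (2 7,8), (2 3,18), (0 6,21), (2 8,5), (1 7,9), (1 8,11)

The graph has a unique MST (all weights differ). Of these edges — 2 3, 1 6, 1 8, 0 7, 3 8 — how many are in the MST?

2

Kruskal: consider edges lightest-first.
0 7 (1): add — endpoints in different components.
3 4 (2): add — endpoints in different components.
4 7 (3): add — endpoints in different components.
6 8 (4): add — endpoints in different components.
2 8 (5): add — endpoints in different components.
3 8 (7): add — endpoints in different components.
2 7 (8): skip — 2 and 7 already connected.
1 7 (9): add — endpoints in different components.
4 8 (10): skip — 4 and 8 already connected.
1 8 (11): skip — 1 and 8 already connected.
1 6 (12): skip — 1 and 6 already connected.
1 3 (13): skip — 1 and 3 already connected.
0 8 (15): skip — 0 and 8 already connected.
0 5 (16): add — endpoints in different components.
MST edge set: {0 7, 3 4, 4 7, 6 8, 2 8, 3 8, 1 7, 0 5}.
Of the listed edges, {0 7, 3 8} are in the MST → 2.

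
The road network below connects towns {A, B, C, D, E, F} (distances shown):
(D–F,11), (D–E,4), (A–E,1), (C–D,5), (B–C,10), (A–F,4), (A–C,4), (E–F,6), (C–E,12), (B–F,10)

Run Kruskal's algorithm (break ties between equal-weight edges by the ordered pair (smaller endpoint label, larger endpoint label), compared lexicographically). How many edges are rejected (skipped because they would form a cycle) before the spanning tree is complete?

2

Kruskal: consider edges lightest-first.
A–E (1): add — endpoints in different components.
A–C (4): add — endpoints in different components.
A–F (4): add — endpoints in different components.
D–E (4): add — endpoints in different components.
C–D (5): skip — C and D already connected.
E–F (6): skip — E and F already connected.
B–C (10): add — endpoints in different components.
Edges rejected before the tree was complete: 2.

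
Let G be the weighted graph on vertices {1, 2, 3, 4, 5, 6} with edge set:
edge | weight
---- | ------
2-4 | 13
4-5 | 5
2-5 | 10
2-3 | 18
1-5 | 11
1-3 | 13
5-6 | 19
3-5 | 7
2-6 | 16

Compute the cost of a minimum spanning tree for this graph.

49

Sort edges by weight, then run Kruskal:
4-5 (5): add. Components now {1} {2} {3} {4,5} {6}
3-5 (7): add. Components now {1} {2} {3,4,5} {6}
2-5 (10): add. Components now {1} {2,3,4,5} {6}
1-5 (11): add. Components now {1,2,3,4,5} {6}
1-3 (13): skip — 1 and 3 already connected.
2-4 (13): skip — 2 and 4 already connected.
2-6 (16): add. Components now {1,2,3,4,5,6}
MST edges: 4-5, 3-5, 2-5, 1-5, 2-6; total weight 5+7+10+11+16 = 49.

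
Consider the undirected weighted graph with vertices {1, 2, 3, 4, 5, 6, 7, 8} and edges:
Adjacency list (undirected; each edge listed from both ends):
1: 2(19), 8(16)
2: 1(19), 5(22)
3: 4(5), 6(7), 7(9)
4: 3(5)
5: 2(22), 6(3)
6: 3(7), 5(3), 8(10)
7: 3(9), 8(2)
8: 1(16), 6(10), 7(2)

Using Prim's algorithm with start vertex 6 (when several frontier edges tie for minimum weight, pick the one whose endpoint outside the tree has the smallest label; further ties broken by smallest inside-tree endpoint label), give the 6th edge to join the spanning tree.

1-8

Prim's algorithm from 6:
Step 1: frontier [5—6 3, 3—6 7, 6—8 10] → take 5—6 (3); add 5.
Step 2: frontier [2—5 22, 3—6 7, 6—8 10] → take 3—6 (7); add 3.
Step 3: frontier [3—4 5, 3—7 9, 2—5 22, 6—8 10] → take 3—4 (5); add 4.
Step 4: frontier [3—7 9, 2—5 22, 6—8 10] → take 3—7 (9); add 7.
Step 5: frontier [2—5 22, 6—8 10, 7—8 2] → take 7—8 (2); add 8.
Step 6: frontier [2—5 22, 1—8 16] → take 1—8 (16); add 1.
Step 7: frontier [1—2 19, 2—5 22] → take 1—2 (19); add 2.
The 6th edge added is 1—8.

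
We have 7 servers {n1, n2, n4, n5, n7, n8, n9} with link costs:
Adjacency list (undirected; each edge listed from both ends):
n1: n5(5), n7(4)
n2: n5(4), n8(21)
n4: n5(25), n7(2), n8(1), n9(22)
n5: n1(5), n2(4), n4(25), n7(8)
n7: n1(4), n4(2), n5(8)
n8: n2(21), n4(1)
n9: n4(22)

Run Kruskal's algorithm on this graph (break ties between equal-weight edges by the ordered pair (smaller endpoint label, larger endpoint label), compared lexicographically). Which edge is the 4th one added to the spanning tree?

Kruskal's algorithm — process edges by increasing weight (ties by edge label):
n4—n8 (1): add — endpoints in different components.
n4—n7 (2): add — endpoints in different components.
n1—n7 (4): add — endpoints in different components.
n2—n5 (4): add — endpoints in different components.
n1—n5 (5): add — endpoints in different components.
n5—n7 (8): skip — n5 and n7 already connected.
n2—n8 (21): skip — n2 and n8 already connected.
n4—n9 (22): add — endpoints in different components.
The 4th edge added is n2—n5.

n2-n5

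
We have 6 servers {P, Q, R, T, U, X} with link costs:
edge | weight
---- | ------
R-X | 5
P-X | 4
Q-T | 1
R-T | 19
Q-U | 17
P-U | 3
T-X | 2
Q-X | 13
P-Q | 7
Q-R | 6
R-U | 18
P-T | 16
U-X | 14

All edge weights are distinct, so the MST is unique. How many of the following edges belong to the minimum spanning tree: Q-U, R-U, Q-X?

0

Sort edges by weight, then run Kruskal:
Q-T (1): add. Components now {U} {Q,T} {R} {P} {X}
T-X (2): add. Components now {U} {Q,T,X} {R} {P}
P-U (3): add. Components now {P,U} {Q,T,X} {R}
P-X (4): add. Components now {P,Q,T,U,X} {R}
R-X (5): add. Components now {P,Q,R,T,U,X}
MST edge set: {Q-T, T-X, P-U, P-X, R-X}.
Of the listed edges, {} are in the MST → 0.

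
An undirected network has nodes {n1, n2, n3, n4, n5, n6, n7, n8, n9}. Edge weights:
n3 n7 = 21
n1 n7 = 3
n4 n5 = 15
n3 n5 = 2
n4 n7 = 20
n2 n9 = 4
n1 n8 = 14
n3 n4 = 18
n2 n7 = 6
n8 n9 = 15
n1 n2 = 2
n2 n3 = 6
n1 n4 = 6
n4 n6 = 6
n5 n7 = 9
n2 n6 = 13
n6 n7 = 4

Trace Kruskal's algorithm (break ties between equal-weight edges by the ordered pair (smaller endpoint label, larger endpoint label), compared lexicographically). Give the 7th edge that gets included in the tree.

n2-n3

Kruskal's algorithm — process edges by increasing weight (ties by edge label):
n1 n2 (2): add — endpoints in different components.
n3 n5 (2): add — endpoints in different components.
n1 n7 (3): add — endpoints in different components.
n2 n9 (4): add — endpoints in different components.
n6 n7 (4): add — endpoints in different components.
n1 n4 (6): add — endpoints in different components.
n2 n3 (6): add — endpoints in different components.
n2 n7 (6): skip — n7 and n2 already connected.
n4 n6 (6): skip — n4 and n6 already connected.
n5 n7 (9): skip — n7 and n5 already connected.
n2 n6 (13): skip — n2 and n6 already connected.
n1 n8 (14): add — endpoints in different components.
The 7th edge added is n2 n3.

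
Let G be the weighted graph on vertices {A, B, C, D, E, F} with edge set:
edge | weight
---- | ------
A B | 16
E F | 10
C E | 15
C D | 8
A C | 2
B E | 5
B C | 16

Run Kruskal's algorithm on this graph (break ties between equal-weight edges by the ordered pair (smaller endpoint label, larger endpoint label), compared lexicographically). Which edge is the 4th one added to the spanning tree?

Sort edges by weight, then run Kruskal:
A C (2): add. Components now {A,C} {B} {D} {E} {F}
B E (5): add. Components now {A,C} {B,E} {D} {F}
C D (8): add. Components now {A,C,D} {B,E} {F}
E F (10): add. Components now {A,C,D} {B,E,F}
C E (15): add. Components now {A,B,C,D,E,F}
The 4th edge added is E F.

E-F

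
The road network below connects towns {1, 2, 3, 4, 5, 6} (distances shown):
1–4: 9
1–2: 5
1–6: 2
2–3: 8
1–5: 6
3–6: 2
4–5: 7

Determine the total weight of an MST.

Kruskal's algorithm — process edges by increasing weight (ties by edge label):
1–6 (2): add — endpoints in different components.
3–6 (2): add — endpoints in different components.
1–2 (5): add — endpoints in different components.
1–5 (6): add — endpoints in different components.
4–5 (7): add — endpoints in different components.
MST edges: 1–6, 3–6, 1–2, 1–5, 4–5; total weight 2+2+5+6+7 = 22.

22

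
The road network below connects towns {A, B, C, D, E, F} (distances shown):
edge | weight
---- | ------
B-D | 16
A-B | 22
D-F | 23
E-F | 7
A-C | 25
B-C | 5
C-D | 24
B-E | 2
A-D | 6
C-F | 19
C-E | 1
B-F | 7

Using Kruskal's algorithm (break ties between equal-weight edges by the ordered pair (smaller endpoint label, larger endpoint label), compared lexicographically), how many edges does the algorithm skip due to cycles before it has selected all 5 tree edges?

Kruskal's algorithm — process edges by increasing weight (ties by edge label):
C-E (1): add. Components now {A} {B} {C,E} {D} {F}
B-E (2): add. Components now {A} {B,C,E} {D} {F}
B-C (5): skip — B and C already connected.
A-D (6): add. Components now {A,D} {B,C,E} {F}
B-F (7): add. Components now {A,D} {B,C,E,F}
E-F (7): skip — E and F already connected.
B-D (16): add. Components now {A,B,C,D,E,F}
Edges rejected before the tree was complete: 2.

2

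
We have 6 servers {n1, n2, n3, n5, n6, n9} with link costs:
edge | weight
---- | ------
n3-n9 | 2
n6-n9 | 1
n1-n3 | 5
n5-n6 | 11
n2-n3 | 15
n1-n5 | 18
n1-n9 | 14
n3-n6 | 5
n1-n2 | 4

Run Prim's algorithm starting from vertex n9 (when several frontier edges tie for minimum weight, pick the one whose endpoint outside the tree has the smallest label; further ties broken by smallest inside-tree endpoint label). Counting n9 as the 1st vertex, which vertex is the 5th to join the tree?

n2

Prim, starting at n9.
Step 1: frontier [n6-n9 1, n3-n9 2, n1-n9 14] → take n6-n9 (1); add n6.
Step 2: frontier [n3-n6 5, n5-n6 11, n3-n9 2, n1-n9 14] → take n3-n9 (2); add n3.
Step 3: frontier [n1-n3 5, n2-n3 15, n5-n6 11, n1-n9 14] → take n1-n3 (5); add n1.
Step 4: frontier [n1-n2 4, n1-n5 18, n2-n3 15, n5-n6 11] → take n1-n2 (4); add n2.
Step 5: frontier [n1-n5 18, n5-n6 11] → take n5-n6 (11); add n5.
Vertex order: n9, n6, n3, n1, n2, n5. The 5th vertex is n2.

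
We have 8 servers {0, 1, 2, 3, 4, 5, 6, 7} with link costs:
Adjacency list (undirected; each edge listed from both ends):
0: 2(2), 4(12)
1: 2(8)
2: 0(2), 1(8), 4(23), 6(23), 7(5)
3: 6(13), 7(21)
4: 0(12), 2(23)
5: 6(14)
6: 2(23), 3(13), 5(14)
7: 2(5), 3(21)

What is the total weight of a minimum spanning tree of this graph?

Kruskal: consider edges lightest-first.
0–2 (2): add — endpoints in different components.
2–7 (5): add — endpoints in different components.
1–2 (8): add — endpoints in different components.
0–4 (12): add — endpoints in different components.
3–6 (13): add — endpoints in different components.
5–6 (14): add — endpoints in different components.
3–7 (21): add — endpoints in different components.
MST edges: 0–2, 2–7, 1–2, 0–4, 3–6, 5–6, 3–7; total weight 2+5+8+12+13+14+21 = 75.

75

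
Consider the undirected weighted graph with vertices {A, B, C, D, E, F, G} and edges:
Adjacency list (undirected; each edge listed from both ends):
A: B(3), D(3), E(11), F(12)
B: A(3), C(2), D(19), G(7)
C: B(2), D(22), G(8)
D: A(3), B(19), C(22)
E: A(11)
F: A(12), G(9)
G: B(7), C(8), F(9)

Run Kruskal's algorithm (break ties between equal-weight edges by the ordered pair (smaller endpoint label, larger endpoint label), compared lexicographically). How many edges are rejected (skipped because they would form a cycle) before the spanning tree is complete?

1

Kruskal: consider edges lightest-first.
B—C (2): add — endpoints in different components.
A—B (3): add — endpoints in different components.
A—D (3): add — endpoints in different components.
B—G (7): add — endpoints in different components.
C—G (8): skip — C and G already connected.
F—G (9): add — endpoints in different components.
A—E (11): add — endpoints in different components.
Edges rejected before the tree was complete: 1.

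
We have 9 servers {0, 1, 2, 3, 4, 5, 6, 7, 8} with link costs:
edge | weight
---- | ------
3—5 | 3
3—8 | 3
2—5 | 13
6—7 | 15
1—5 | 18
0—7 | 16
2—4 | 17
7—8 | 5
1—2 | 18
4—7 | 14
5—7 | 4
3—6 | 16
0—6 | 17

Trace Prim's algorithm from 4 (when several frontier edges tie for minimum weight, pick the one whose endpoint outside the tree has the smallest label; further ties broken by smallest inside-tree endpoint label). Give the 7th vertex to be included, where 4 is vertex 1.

Grow the tree from 4 using Prim:
Step 1: frontier [4—7 14, 2—4 17] → take 4—7 (14); add 7.
Step 2: frontier [2—4 17, 5—7 4, 7—8 5, 6—7 15, 0—7 16] → take 5—7 (4); add 5.
Step 3: frontier [2—4 17, 3—5 3, 2—5 13, 1—5 18, 7—8 5, 6—7 15, 0—7 16] → take 3—5 (3); add 3.
Step 4: frontier [3—8 3, 3—6 16, 2—4 17, 2—5 13, 1—5 18, 7—8 5, 6—7 15, 0—7 16] → take 3—8 (3); add 8.
Step 5: frontier [3—6 16, 2—4 17, 2—5 13, 1—5 18, 6—7 15, 0—7 16] → take 2—5 (13); add 2.
Step 6: frontier [1—2 18, 3—6 16, 1—5 18, 6—7 15, 0—7 16] → take 6—7 (15); add 6.
Step 7: frontier [1—2 18, 1—5 18, 0—6 17, 0—7 16] → take 0—7 (16); add 0.
Step 8: frontier [1—2 18, 1—5 18] → take 1—2 (18); add 1.
Vertex order: 4, 7, 5, 3, 8, 2, 6, 0, 1. The 7th vertex is 6.

6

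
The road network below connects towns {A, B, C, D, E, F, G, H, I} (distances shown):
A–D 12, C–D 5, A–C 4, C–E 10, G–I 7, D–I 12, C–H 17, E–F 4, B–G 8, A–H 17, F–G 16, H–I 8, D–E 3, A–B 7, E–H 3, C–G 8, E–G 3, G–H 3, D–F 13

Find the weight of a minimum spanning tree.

Grow the tree from E using Prim:
Step 1: cheapest edge leaving the tree is D–E (3); add D.
Step 2: cheapest edge leaving the tree is E–G (3); add G.
Step 3: cheapest edge leaving the tree is E–H (3); add H.
Step 4: cheapest edge leaving the tree is E–F (4); add F.
Step 5: cheapest edge leaving the tree is C–D (5); add C.
Step 6: cheapest edge leaving the tree is A–C (4); add A.
Step 7: cheapest edge leaving the tree is A–B (7); add B.
Step 8: cheapest edge leaving the tree is G–I (7); add I.
MST edges: D–E, E–G, E–H, E–F, C–D, A–C, A–B, G–I; total weight 3+3+3+4+5+4+7+7 = 36.

36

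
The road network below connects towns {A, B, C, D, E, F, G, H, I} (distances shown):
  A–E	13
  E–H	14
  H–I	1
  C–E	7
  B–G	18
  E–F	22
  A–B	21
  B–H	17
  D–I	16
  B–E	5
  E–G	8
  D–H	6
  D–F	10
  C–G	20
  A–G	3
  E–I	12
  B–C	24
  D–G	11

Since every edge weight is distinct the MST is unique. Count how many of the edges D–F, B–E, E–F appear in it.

2

Sort edges by weight, then run Kruskal:
H–I (1): add — endpoints in different components.
A–G (3): add — endpoints in different components.
B–E (5): add — endpoints in different components.
D–H (6): add — endpoints in different components.
C–E (7): add — endpoints in different components.
E–G (8): add — endpoints in different components.
D–F (10): add — endpoints in different components.
D–G (11): add — endpoints in different components.
MST edge set: {H–I, A–G, B–E, D–H, C–E, E–G, D–F, D–G}.
Of the listed edges, {D–F, B–E} are in the MST → 2.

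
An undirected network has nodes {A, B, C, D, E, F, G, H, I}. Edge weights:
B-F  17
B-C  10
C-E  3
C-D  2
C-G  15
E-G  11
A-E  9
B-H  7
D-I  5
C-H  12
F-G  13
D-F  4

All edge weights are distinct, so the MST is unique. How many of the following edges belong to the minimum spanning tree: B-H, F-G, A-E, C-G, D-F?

Kruskal: consider edges lightest-first.
C-D (2): add — endpoints in different components.
C-E (3): add — endpoints in different components.
D-F (4): add — endpoints in different components.
D-I (5): add — endpoints in different components.
B-H (7): add — endpoints in different components.
A-E (9): add — endpoints in different components.
B-C (10): add — endpoints in different components.
E-G (11): add — endpoints in different components.
MST edge set: {C-D, C-E, D-F, D-I, B-H, A-E, B-C, E-G}.
Of the listed edges, {B-H, A-E, D-F} are in the MST → 3.

3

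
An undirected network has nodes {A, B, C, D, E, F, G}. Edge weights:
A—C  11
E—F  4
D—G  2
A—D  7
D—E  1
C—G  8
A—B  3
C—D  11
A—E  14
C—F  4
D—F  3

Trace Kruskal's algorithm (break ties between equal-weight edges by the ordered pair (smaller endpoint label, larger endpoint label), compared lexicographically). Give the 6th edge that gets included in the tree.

Sort edges by weight, then run Kruskal:
D—E (1): add. Components now {A} {B} {C} {D,E} {F} {G}
D—G (2): add. Components now {A} {B} {C} {D,E,G} {F}
A—B (3): add. Components now {A,B} {C} {D,E,G} {F}
D—F (3): add. Components now {A,B} {C} {D,E,F,G}
C—F (4): add. Components now {A,B} {C,D,E,F,G}
E—F (4): skip — E and F already connected.
A—D (7): add. Components now {A,B,C,D,E,F,G}
The 6th edge added is A—D.

A-D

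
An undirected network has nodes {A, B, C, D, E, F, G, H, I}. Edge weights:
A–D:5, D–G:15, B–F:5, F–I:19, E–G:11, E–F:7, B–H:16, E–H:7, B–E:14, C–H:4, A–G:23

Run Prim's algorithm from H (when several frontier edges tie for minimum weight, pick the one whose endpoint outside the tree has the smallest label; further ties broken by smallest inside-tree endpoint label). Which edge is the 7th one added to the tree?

Prim's algorithm from H:
Step 1: cheapest edge leaving the tree is C–H (4); add C.
Step 2: cheapest edge leaving the tree is E–H (7); add E.
Step 3: cheapest edge leaving the tree is E–F (7); add F.
Step 4: cheapest edge leaving the tree is B–F (5); add B.
Step 5: cheapest edge leaving the tree is E–G (11); add G.
Step 6: cheapest edge leaving the tree is D–G (15); add D.
Step 7: cheapest edge leaving the tree is A–D (5); add A.
Step 8: cheapest edge leaving the tree is F–I (19); add I.
The 7th edge added is A–D.

A-D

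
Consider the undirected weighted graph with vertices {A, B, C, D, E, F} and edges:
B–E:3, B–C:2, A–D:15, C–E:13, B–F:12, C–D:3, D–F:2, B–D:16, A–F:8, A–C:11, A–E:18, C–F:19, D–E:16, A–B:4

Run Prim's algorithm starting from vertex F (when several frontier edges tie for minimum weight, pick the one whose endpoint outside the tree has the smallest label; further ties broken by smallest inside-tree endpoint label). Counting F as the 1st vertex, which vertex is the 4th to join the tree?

Grow the tree from F using Prim:
Step 1: frontier [D–F 2, A–F 8, B–F 12, C–F 19] → take D–F (2); add D.
Step 2: frontier [C–D 3, A–D 15, B–D 16, D–E 16, A–F 8, B–F 12, C–F 19] → take C–D (3); add C.
Step 3: frontier [B–C 2, A–C 11, C–E 13, A–D 15, B–D 16, D–E 16, A–F 8, B–F 12] → take B–C (2); add B.
Step 4: frontier [B–E 3, A–B 4, A–C 11, C–E 13, A–D 15, D–E 16, A–F 8] → take B–E (3); add E.
Step 5: frontier [A–B 4, A–C 11, A–D 15, A–E 18, A–F 8] → take A–B (4); add A.
Vertex order: F, D, C, B, E, A. The 4th vertex is B.

B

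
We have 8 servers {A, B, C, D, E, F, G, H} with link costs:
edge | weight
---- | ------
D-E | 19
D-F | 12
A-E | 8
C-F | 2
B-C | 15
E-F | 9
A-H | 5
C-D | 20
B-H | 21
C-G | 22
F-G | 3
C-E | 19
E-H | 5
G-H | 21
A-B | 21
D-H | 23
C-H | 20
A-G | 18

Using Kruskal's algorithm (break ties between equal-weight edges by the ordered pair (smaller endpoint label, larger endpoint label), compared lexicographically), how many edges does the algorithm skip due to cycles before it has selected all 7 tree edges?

Kruskal's algorithm — process edges by increasing weight (ties by edge label):
C-F (2): add — endpoints in different components.
F-G (3): add — endpoints in different components.
A-H (5): add — endpoints in different components.
E-H (5): add — endpoints in different components.
A-E (8): skip — A and E already connected.
E-F (9): add — endpoints in different components.
D-F (12): add — endpoints in different components.
B-C (15): add — endpoints in different components.
Edges rejected before the tree was complete: 1.

1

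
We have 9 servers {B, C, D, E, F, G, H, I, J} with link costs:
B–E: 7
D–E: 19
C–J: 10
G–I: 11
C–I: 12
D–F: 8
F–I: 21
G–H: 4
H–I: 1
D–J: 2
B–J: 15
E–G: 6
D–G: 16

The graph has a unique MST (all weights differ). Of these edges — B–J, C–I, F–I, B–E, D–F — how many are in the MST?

3

Kruskal: consider edges lightest-first.
H–I (1): add — endpoints in different components.
D–J (2): add — endpoints in different components.
G–H (4): add — endpoints in different components.
E–G (6): add — endpoints in different components.
B–E (7): add — endpoints in different components.
D–F (8): add — endpoints in different components.
C–J (10): add — endpoints in different components.
G–I (11): skip — G and I already connected.
C–I (12): add — endpoints in different components.
MST edge set: {H–I, D–J, G–H, E–G, B–E, D–F, C–J, C–I}.
Of the listed edges, {C–I, B–E, D–F} are in the MST → 3.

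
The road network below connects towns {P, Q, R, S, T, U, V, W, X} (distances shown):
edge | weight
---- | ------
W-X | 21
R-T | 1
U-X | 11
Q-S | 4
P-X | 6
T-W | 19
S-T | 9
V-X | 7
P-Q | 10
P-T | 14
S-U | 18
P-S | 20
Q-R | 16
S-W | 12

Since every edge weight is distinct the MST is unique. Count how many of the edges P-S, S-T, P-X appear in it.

Sort edges by weight, then run Kruskal:
R-T (1): add — endpoints in different components.
Q-S (4): add — endpoints in different components.
P-X (6): add — endpoints in different components.
V-X (7): add — endpoints in different components.
S-T (9): add — endpoints in different components.
P-Q (10): add — endpoints in different components.
U-X (11): add — endpoints in different components.
S-W (12): add — endpoints in different components.
MST edge set: {R-T, Q-S, P-X, V-X, S-T, P-Q, U-X, S-W}.
Of the listed edges, {S-T, P-X} are in the MST → 2.

2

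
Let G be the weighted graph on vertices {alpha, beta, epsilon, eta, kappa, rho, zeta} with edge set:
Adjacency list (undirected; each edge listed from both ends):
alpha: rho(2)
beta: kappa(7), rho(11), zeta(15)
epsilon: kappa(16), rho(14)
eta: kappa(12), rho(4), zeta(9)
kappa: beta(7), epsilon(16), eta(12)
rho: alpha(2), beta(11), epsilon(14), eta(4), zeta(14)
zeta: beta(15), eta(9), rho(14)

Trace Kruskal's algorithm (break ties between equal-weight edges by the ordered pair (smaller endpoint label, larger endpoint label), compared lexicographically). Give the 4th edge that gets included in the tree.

eta-zeta

Kruskal's algorithm — process edges by increasing weight (ties by edge label):
alpha-rho (2): add — endpoints in different components.
eta-rho (4): add — endpoints in different components.
beta-kappa (7): add — endpoints in different components.
eta-zeta (9): add — endpoints in different components.
beta-rho (11): add — endpoints in different components.
eta-kappa (12): skip — kappa and eta already connected.
epsilon-rho (14): add — endpoints in different components.
The 4th edge added is eta-zeta.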